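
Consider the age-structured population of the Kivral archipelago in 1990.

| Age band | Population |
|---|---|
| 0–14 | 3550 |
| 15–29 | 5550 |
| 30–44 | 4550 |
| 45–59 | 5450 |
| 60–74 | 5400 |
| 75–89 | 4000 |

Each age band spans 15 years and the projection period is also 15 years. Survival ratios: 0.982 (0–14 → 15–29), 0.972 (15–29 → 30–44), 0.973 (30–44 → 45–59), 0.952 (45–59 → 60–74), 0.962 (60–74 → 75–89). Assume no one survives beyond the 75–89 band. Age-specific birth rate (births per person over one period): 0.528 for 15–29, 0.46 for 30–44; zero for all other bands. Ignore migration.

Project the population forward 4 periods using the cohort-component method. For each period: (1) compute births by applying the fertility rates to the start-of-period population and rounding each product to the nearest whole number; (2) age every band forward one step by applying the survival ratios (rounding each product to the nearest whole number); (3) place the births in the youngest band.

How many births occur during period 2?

Numbering the bands 1..6 from youngest to oldest:
[period 1]
Births: 5550 × 0.528 = 2930 ; 4550 × 0.46 = 2093 → 5023
Band 2: 3550 × 0.982 = 3486
Band 3: 5550 × 0.972 = 5395
Band 4: 4550 × 0.973 = 4427
Band 5: 5450 × 0.952 = 5188
Band 6: 5400 × 0.962 = 5195
End of period: [5023, 3486, 5395, 4427, 5188, 5195]
[period 2]
Births: 3486 × 0.528 = 1841 ; 5395 × 0.46 = 2482 → 4323
Band 2: 5023 × 0.982 = 4933
Band 3: 3486 × 0.972 = 3388
Band 4: 5395 × 0.973 = 5249
Band 5: 4427 × 0.952 = 4215
Band 6: 5188 × 0.962 = 4991
End of period: [4323, 4933, 3388, 5249, 4215, 4991]

4323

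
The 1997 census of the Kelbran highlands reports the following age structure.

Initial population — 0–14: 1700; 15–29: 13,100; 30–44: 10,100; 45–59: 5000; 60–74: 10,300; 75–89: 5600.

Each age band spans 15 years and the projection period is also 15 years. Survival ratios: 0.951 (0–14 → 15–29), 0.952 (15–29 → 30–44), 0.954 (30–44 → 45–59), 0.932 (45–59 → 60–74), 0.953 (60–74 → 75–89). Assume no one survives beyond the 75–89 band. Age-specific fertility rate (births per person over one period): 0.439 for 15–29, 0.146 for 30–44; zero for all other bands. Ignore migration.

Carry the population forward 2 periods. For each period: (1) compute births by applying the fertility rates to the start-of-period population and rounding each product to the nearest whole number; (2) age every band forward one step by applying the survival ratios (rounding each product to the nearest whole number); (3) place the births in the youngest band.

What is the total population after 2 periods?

Period 1:
Births: 13100 × 0.439 = 5751  |  10100 × 0.146 = 1475 ⇒ total 7226
15–29: 1700 × 0.951 = 1617
30–44: 13100 × 0.952 = 12471
45–59: 10100 × 0.954 = 9635
60–74: 5000 × 0.932 = 4660
75–89: 10300 × 0.953 = 9816
Population now: 0–14=7226, 15–29=1617, 30–44=12471, 45–59=9635, 60–74=4660, 75–89=9816
Period 2:
Births: 1617 × 0.439 = 710  |  12471 × 0.146 = 1821 ⇒ total 2531
15–29: 7226 × 0.951 = 6872
30–44: 1617 × 0.952 = 1539
45–59: 12471 × 0.954 = 11897
60–74: 9635 × 0.932 = 8980
75–89: 4660 × 0.953 = 4441
Population now: 0–14=2531, 15–29=6872, 30–44=1539, 45–59=11897, 60–74=8980, 75–89=4441
Total after period 2: 2531 + 6872 + 1539 + 11897 + 8980 + 4441 = 36260

36260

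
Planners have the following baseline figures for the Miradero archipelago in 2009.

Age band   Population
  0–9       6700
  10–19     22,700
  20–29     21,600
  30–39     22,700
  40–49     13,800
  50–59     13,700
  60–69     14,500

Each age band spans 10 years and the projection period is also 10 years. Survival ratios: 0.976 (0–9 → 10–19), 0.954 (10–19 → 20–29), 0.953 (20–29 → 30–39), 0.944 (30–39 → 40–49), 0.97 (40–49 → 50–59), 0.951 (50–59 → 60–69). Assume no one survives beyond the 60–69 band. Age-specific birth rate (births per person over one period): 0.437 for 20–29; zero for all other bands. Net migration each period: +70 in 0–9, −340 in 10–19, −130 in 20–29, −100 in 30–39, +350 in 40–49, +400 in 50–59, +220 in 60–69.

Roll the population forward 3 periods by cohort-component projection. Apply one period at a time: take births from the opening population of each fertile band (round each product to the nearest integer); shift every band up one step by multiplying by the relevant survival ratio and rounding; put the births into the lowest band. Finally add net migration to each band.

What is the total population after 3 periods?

85129

Period 1:
Births: 21600 * 0.437 = 9439
10–19: 6700 * 0.976 = 6539
20–29: 22700 * 0.954 = 21656
30–39: 21600 * 0.953 = 20585
40–49: 22700 * 0.944 = 21429
50–59: 13800 * 0.97 = 13386
60–69: 13700 * 0.951 = 13029
Net migration: 0–9 + 70 → 9509; 10–19 − 340 → 6199; 20–29 − 130 → 21526; 30–39 − 100 → 20485; 40–49 + 350 → 21779; 50–59 + 400 → 13786; 60–69 + 220 → 13249
→ [9509, 6199, 21526, 20485, 21779, 13786, 13249]
Period 2:
Births: 21526 * 0.437 = 9407
10–19: 9509 * 0.976 = 9281
20–29: 6199 * 0.954 = 5914
30–39: 21526 * 0.953 = 20514
40–49: 20485 * 0.944 = 19338
50–59: 21779 * 0.97 = 21126
60–69: 13786 * 0.951 = 13110
Net migration: 0–9 + 70 → 9477; 10–19 − 340 → 8941; 20–29 − 130 → 5784; 30–39 − 100 → 20414; 40–49 + 350 → 19688; 50–59 + 400 → 21526; 60–69 + 220 → 13330
→ [9477, 8941, 5784, 20414, 19688, 21526, 13330]
Period 3:
Births: 5784 * 0.437 = 2528
10–19: 9477 * 0.976 = 9250
20–29: 8941 * 0.954 = 8530
30–39: 5784 * 0.953 = 5512
40–49: 20414 * 0.944 = 19271
50–59: 19688 * 0.97 = 19097
60–69: 21526 * 0.951 = 20471
Net migration: 0–9 + 70 → 2598; 10–19 − 340 → 8910; 20–29 − 130 → 8400; 30–39 − 100 → 5412; 40–49 + 350 → 19621; 50–59 + 400 → 19497; 60–69 + 220 → 20691
→ [2598, 8910, 8400, 5412, 19621, 19497, 20691]
Total after period 3: 2598 + 8910 + 8400 + 5412 + 19621 + 19497 + 20691 = 85129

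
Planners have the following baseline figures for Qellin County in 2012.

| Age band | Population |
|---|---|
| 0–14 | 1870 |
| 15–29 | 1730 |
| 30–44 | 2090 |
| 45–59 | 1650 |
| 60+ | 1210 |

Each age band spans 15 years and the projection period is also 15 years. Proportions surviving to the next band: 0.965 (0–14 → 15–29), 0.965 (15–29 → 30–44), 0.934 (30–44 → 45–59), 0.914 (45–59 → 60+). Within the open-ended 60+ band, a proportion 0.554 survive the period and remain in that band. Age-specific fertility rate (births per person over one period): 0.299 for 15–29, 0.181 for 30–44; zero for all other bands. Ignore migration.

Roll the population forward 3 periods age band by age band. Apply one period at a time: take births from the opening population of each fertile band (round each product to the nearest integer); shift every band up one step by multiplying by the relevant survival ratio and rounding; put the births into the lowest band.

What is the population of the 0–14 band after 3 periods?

573

(Bands numbered youngest = 1 to oldest = 5.)
— Period 1 —
Births: 1730 × 0.299 = 517  |  2090 × 0.181 = 378 → total 895
Band 2: 1870 × 0.965 = 1805
Band 3: 1730 × 0.965 = 1669
Band 4: 2090 × 0.934 = 1952
Band 5: 1650 × 0.914 + 1210 × 0.554 = 1508 + 670 = 2178
End of period: [895, 1805, 1669, 1952, 2178]
— Period 2 —
Births: 1805 × 0.299 = 540  |  1669 × 0.181 = 302 → total 842
Band 2: 895 × 0.965 = 864
Band 3: 1805 × 0.965 = 1742
Band 4: 1669 × 0.934 = 1559
Band 5: 1952 × 0.914 + 2178 × 0.554 = 1784 + 1207 = 2991
End of period: [842, 864, 1742, 1559, 2991]
— Period 3 —
Births: 864 × 0.299 = 258  |  1742 × 0.181 = 315 → total 573
Band 2: 842 × 0.965 = 813
Band 3: 864 × 0.965 = 834
Band 4: 1742 × 0.934 = 1627
Band 5: 1559 × 0.914 + 2991 × 0.554 = 1425 + 1657 = 3082
End of period: [573, 813, 834, 1627, 3082]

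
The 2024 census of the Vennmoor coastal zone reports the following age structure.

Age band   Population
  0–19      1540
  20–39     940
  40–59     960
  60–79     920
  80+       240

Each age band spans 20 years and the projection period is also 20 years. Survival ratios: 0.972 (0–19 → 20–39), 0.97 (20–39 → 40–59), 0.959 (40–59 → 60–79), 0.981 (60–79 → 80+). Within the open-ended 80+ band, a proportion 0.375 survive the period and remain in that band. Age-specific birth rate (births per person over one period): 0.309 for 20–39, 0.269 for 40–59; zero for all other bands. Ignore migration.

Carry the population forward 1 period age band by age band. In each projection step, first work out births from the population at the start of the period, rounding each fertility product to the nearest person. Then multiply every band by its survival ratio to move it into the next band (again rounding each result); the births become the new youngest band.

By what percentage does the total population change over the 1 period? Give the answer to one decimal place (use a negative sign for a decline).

Numbering the bands 1..5 from youngest to oldest:
Period 1.
Births: 940 × 0.309 = 290  |  960 × 0.269 = 258 — total 548
Band 2: 1540 × 0.972 = 1497
Band 3: 940 × 0.97 = 912
Band 4: 960 × 0.959 = 921
Band 5: 920 × 0.981 + 240 × 0.375 = 903 + 90 = 993
Population now: 0–19=548, 20–39=1497, 40–59=912, 60–79=921, 80+=993
Total: 4600 → 4871; change = 271; percentage change = 5.9%

5.9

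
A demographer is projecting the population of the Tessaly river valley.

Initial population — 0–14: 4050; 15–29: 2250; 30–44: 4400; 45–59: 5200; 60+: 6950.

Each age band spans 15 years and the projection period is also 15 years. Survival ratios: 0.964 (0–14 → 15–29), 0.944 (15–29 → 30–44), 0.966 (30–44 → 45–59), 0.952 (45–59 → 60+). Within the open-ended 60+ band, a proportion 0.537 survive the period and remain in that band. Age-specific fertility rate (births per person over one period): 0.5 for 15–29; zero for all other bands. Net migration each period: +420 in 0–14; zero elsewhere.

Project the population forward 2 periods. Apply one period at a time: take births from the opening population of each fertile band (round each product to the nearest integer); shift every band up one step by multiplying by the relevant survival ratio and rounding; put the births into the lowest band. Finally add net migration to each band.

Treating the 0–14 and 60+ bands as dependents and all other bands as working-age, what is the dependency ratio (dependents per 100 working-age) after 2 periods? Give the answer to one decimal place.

— Period 1 —
Births: 2250 × 0.5 = 1125
15–29: 4050 × 0.964 = 3904
30–44: 2250 × 0.944 = 2124
45–59: 4400 × 0.966 = 4250
60+: 5200 × 0.952 + 6950 × 0.537 = 4950 + 3732 = 8682
Net migration: 0–14 + 420 → 1545
End of period: [1545, 3904, 2124, 4250, 8682]
— Period 2 —
Births: 3904 × 0.5 = 1952
15–29: 1545 × 0.964 = 1489
30–44: 3904 × 0.944 = 3685
45–59: 2124 × 0.966 = 2052
60+: 4250 × 0.952 + 8682 × 0.537 = 4046 + 4662 = 8708
Net migration: 0–14 + 420 → 2372
End of period: [2372, 1489, 3685, 2052, 8708]
Dependents (band 0–14 + band 60+) = 2372 + 8708 = 11080; working-age = 7226; ratio = 11080/7226 × 100 = 153.3

153.3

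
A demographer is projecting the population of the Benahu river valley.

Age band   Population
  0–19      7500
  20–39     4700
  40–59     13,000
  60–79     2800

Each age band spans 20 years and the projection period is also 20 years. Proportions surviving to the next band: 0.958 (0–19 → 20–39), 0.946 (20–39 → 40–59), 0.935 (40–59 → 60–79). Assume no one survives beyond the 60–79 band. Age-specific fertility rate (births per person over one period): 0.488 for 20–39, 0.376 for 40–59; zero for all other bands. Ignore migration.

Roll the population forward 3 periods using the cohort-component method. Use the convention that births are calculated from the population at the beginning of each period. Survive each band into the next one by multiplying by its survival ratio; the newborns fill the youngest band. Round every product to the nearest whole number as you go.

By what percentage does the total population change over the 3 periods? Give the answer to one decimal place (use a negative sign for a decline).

-15.2

Call the bands 1 to 4, youngest first.
[period 1]
Births: 4700 × 0.488 = 2294 ; 13000 × 0.376 = 4888 — total 7182
Band 2: 7500 × 0.958 = 7185
Band 3: 4700 × 0.946 = 4446
Band 4: 13000 × 0.935 = 12155
→ [7182, 7185, 4446, 12155]
[period 2]
Births: 7185 × 0.488 = 3506 ; 4446 × 0.376 = 1672 — total 5178
Band 2: 7182 × 0.958 = 6880
Band 3: 7185 × 0.946 = 6797
Band 4: 4446 × 0.935 = 4157
→ [5178, 6880, 6797, 4157]
[period 3]
Births: 6880 × 0.488 = 3357 ; 6797 × 0.376 = 2556 — total 5913
Band 2: 5178 × 0.958 = 4961
Band 3: 6880 × 0.946 = 6508
Band 4: 6797 × 0.935 = 6355
→ [5913, 4961, 6508, 6355]
Total: 28000 → 23737; change = -4263; percentage change = -15.2%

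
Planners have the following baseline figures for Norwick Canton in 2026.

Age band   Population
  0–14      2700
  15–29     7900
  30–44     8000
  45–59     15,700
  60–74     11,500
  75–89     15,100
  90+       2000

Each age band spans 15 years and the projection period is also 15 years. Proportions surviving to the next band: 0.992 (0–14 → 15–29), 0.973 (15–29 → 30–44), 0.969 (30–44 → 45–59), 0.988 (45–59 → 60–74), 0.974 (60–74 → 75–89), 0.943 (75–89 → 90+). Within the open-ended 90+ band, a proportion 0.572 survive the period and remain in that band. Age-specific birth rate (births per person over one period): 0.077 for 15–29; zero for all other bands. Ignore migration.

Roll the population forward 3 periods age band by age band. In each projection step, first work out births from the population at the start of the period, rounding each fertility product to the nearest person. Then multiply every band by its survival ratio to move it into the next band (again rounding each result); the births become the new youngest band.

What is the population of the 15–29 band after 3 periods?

204

Call the groups 1 to 7, youngest first.
After projecting period 1:
Births: 7900 × 0.077 = 608
Group 2: 2700 × 0.992 = 2678
Group 3: 7900 × 0.973 = 7687
Group 4: 8000 × 0.969 = 7752
Group 5: 15700 × 0.988 = 15512
Group 6: 11500 × 0.974 = 11201
Group 7: 15100 × 0.943 + 2000 × 0.572 = 14239 + 1144 = 15383
→ [608, 2678, 7687, 7752, 15512, 11201, 15383]
After projecting period 2:
Births: 2678 × 0.077 = 206
Group 2: 608 × 0.992 = 603
Group 3: 2678 × 0.973 = 2606
Group 4: 7687 × 0.969 = 7449
Group 5: 7752 × 0.988 = 7659
Group 6: 15512 × 0.974 = 15109
Group 7: 11201 × 0.943 + 15383 × 0.572 = 10563 + 8799 = 19362
→ [206, 603, 2606, 7449, 7659, 15109, 19362]
After projecting period 3:
Births: 603 × 0.077 = 46
Group 2: 206 × 0.992 = 204
Group 3: 603 × 0.973 = 587
Group 4: 2606 × 0.969 = 2525
Group 5: 7449 × 0.988 = 7360
Group 6: 7659 × 0.974 = 7460
Group 7: 15109 × 0.943 + 19362 × 0.572 = 14248 + 11075 = 25323
→ [46, 204, 587, 2525, 7360, 7460, 25323]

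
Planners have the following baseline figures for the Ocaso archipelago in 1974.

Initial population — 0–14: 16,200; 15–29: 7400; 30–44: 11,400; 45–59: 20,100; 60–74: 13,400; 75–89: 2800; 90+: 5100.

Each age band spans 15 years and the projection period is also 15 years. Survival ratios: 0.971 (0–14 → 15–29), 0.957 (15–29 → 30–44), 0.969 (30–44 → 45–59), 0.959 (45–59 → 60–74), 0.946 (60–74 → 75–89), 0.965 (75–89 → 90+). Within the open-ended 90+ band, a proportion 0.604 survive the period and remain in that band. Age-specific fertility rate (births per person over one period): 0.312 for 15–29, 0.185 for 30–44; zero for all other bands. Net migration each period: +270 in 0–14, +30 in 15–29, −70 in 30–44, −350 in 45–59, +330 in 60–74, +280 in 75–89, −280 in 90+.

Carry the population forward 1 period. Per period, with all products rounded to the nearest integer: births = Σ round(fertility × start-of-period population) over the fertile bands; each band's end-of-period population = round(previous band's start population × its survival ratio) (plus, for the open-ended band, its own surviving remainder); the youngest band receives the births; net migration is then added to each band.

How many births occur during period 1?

Period 1:
Births: 7400 * 0.312 = 2309 ; 11400 * 0.185 = 2109 ⇒ total 4418
15–29: 16200 * 0.971 = 15730
30–44: 7400 * 0.957 = 7082
45–59: 11400 * 0.969 = 11047
60–74: 20100 * 0.959 = 19276
75–89: 13400 * 0.946 = 12676
90+: 2800 * 0.965 + 5100 * 0.604 = 2702 + 3080 = 5782
Net migration: 0–14 + 270 → 4688; 15–29 + 30 → 15760; 30–44 − 70 → 7012; 45–59 − 350 → 10697; 60–74 + 330 → 19606; 75–89 + 280 → 12956; 90+ − 280 → 5502
Population now: 0–14=4688, 15–29=15760, 30–44=7012, 45–59=10697, 60–74=19606, 75–89=12956, 90+=5502

4418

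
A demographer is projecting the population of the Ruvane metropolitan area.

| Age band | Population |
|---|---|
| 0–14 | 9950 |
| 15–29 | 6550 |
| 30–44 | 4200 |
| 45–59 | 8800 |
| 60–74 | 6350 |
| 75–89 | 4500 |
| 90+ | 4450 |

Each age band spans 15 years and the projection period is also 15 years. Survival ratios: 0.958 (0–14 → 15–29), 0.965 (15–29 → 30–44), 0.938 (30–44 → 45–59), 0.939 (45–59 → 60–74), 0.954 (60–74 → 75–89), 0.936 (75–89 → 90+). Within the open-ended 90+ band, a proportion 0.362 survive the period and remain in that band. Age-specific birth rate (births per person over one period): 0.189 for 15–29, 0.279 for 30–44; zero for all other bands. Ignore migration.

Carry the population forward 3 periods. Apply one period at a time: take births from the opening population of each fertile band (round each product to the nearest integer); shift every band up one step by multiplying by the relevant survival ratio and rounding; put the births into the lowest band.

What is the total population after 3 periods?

(Bands numbered youngest = 1 to oldest = 7.)
Period 1:
Births: 6550 * 0.189 = 1238, 4200 * 0.279 = 1172 ⇒ total 2410
Band 2: 9950 * 0.958 = 9532
Band 3: 6550 * 0.965 = 6321
Band 4: 4200 * 0.938 = 3940
Band 5: 8800 * 0.939 = 8263
Band 6: 6350 * 0.954 = 6058
Band 7: 4500 * 0.936 + 4450 * 0.362 = 4212 + 1611 = 5823
Population now: 0–14=2410, 15–29=9532, 30–44=6321, 45–59=3940, 60–74=8263, 75–89=6058, 90+=5823
Period 2:
Births: 9532 * 0.189 = 1802, 6321 * 0.279 = 1764 ⇒ total 3566
Band 2: 2410 * 0.958 = 2309
Band 3: 9532 * 0.965 = 9198
Band 4: 6321 * 0.938 = 5929
Band 5: 3940 * 0.939 = 3700
Band 6: 8263 * 0.954 = 7883
Band 7: 6058 * 0.936 + 5823 * 0.362 = 5670 + 2108 = 7778
Population now: 0–14=3566, 15–29=2309, 30–44=9198, 45–59=5929, 60–74=3700, 75–89=7883, 90+=7778
Period 3:
Births: 2309 * 0.189 = 436, 9198 * 0.279 = 2566 ⇒ total 3002
Band 2: 3566 * 0.958 = 3416
Band 3: 2309 * 0.965 = 2228
Band 4: 9198 * 0.938 = 8628
Band 5: 5929 * 0.939 = 5567
Band 6: 3700 * 0.954 = 3530
Band 7: 7883 * 0.936 + 7778 * 0.362 = 7378 + 2816 = 10194
Population now: 0–14=3002, 15–29=3416, 30–44=2228, 45–59=8628, 60–74=5567, 75–89=3530, 90+=10194
Total after period 3: 3002 + 3416 + 2228 + 8628 + 5567 + 3530 + 10194 = 36565

36565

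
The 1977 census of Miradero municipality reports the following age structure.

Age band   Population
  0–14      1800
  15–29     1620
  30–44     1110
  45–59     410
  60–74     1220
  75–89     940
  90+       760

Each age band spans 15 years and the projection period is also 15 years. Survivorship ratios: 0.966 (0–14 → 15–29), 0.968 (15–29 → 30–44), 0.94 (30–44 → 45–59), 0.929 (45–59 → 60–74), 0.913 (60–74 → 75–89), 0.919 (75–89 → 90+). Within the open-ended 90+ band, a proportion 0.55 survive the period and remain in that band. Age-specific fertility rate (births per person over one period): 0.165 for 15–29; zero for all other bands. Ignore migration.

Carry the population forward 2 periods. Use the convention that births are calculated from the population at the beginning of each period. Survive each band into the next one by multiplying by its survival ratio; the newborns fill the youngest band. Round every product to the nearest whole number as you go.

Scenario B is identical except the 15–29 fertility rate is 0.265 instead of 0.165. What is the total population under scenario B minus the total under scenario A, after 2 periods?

330

— Period 1 —
Births: 1620 × 0.165 = 267
15–29: 1800 × 0.966 = 1739
30–44: 1620 × 0.968 = 1568
45–59: 1110 × 0.94 = 1043
60–74: 410 × 0.929 = 381
75–89: 1220 × 0.913 = 1114
90+: 940 × 0.919 + 760 × 0.55 = 864 + 418 = 1282
→ [267, 1739, 1568, 1043, 381, 1114, 1282]
— Period 2 —
Births: 1739 × 0.165 = 287
15–29: 267 × 0.966 = 258
30–44: 1739 × 0.968 = 1683
45–59: 1568 × 0.94 = 1474
60–74: 1043 × 0.929 = 969
75–89: 381 × 0.913 = 348
90+: 1114 × 0.919 + 1282 × 0.55 = 1024 + 705 = 1729
→ [287, 258, 1683, 1474, 969, 348, 1729]
Scenario A total after 2 periods: 6748
Scenario B projection —
— Period 1 —
Births: 1620 × 0.265 = 429
15–29: 1800 × 0.966 = 1739
30–44: 1620 × 0.968 = 1568
45–59: 1110 × 0.94 = 1043
60–74: 410 × 0.929 = 381
75–89: 1220 × 0.913 = 1114
90+: 940 × 0.919 + 760 × 0.55 = 864 + 418 = 1282
→ [429, 1739, 1568, 1043, 381, 1114, 1282]
— Period 2 —
Births: 1739 × 0.265 = 461
15–29: 429 × 0.966 = 414
30–44: 1739 × 0.968 = 1683
45–59: 1568 × 0.94 = 1474
60–74: 1043 × 0.929 = 969
75–89: 381 × 0.913 = 348
90+: 1114 × 0.919 + 1282 × 0.55 = 1024 + 705 = 1729
→ [461, 414, 1683, 1474, 969, 348, 1729]
Scenario B total after 2 periods: 7078
Difference B − A = 7078 − 6748 = 330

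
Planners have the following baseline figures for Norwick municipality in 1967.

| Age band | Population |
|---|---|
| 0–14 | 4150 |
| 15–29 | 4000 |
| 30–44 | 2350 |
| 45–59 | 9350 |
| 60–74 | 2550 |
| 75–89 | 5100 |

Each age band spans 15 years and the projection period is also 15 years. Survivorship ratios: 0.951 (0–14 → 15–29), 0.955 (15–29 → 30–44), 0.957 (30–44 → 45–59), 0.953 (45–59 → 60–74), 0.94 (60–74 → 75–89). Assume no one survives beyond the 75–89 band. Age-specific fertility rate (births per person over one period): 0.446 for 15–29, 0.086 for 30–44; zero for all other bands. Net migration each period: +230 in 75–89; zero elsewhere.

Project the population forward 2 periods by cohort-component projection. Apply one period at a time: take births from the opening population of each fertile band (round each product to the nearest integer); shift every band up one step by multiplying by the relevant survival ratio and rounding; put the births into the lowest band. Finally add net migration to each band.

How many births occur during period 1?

1986

Period 1.
Births: 4000 * 0.446 = 1784  |  2350 * 0.086 = 202 ⇒ total 1986
15–29: 4150 * 0.951 = 3947
30–44: 4000 * 0.955 = 3820
45–59: 2350 * 0.957 = 2249
60–74: 9350 * 0.953 = 8911
75–89: 2550 * 0.94 = 2397
Net migration: 75–89 + 230 → 2627
End of period: [1986, 3947, 3820, 2249, 8911, 2627]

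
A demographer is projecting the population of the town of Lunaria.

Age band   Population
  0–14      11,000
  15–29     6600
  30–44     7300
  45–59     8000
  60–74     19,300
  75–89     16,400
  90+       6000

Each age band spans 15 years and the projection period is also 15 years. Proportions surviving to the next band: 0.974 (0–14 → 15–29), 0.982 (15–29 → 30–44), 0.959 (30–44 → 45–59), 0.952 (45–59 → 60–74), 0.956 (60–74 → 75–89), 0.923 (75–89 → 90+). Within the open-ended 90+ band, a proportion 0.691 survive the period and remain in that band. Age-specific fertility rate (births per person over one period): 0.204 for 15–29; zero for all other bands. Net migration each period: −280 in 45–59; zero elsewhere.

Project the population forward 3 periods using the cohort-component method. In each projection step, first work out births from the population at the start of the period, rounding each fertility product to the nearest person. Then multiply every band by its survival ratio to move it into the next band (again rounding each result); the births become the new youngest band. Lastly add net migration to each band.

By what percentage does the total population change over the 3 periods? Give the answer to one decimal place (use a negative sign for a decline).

Period 1.
Births: 6600 × 0.204 = 1346
15–29: 11000 × 0.974 = 10714
30–44: 6600 × 0.982 = 6481
45–59: 7300 × 0.959 = 7001
60–74: 8000 × 0.952 = 7616
75–89: 19300 × 0.956 = 18451
90+: 16400 × 0.923 + 6000 × 0.691 = 15137 + 4146 = 19283
Net migration: 45–59 − 280 → 6721
Population now: 0–14=1346, 15–29=10714, 30–44=6481, 45–59=6721, 60–74=7616, 75–89=18451, 90+=19283
Period 2.
Births: 10714 × 0.204 = 2186
15–29: 1346 × 0.974 = 1311
30–44: 10714 × 0.982 = 10521
45–59: 6481 × 0.959 = 6215
60–74: 6721 × 0.952 = 6398
75–89: 7616 × 0.956 = 7281
90+: 18451 × 0.923 + 19283 × 0.691 = 17030 + 13325 = 30355
Net migration: 45–59 − 280 → 5935
Population now: 0–14=2186, 15–29=1311, 30–44=10521, 45–59=5935, 60–74=6398, 75–89=7281, 90+=30355
Period 3.
Births: 1311 × 0.204 = 267
15–29: 2186 × 0.974 = 2129
30–44: 1311 × 0.982 = 1287
45–59: 10521 × 0.959 = 10090
60–74: 5935 × 0.952 = 5650
75–89: 6398 × 0.956 = 6116
90+: 7281 × 0.923 + 30355 × 0.691 = 6720 + 20975 = 27695
Net migration: 45–59 − 280 → 9810
Population now: 0–14=267, 15–29=2129, 30–44=1287, 45–59=9810, 60–74=5650, 75–89=6116, 90+=27695
Total: 74600 → 52954; change = -21646; percentage change = -29.0%

-29.0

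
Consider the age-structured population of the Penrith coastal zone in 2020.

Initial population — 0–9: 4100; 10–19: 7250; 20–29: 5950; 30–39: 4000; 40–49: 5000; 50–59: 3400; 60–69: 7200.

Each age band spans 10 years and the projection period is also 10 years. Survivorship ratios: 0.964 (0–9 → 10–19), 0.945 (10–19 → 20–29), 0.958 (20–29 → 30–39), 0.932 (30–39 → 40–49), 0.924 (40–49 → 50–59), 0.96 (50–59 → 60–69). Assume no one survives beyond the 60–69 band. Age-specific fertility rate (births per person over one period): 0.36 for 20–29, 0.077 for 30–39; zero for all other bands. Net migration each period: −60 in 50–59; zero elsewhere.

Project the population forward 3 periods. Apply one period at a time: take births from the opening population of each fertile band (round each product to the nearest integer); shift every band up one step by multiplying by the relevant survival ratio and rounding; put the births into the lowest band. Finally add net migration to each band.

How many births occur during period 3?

1850

— Period 1 —
Births: 5950 × 0.36 = 2142  |  4000 × 0.077 = 308 ⇒ total 2450
10–19: 4100 × 0.964 = 3952
20–29: 7250 × 0.945 = 6851
30–39: 5950 × 0.958 = 5700
40–49: 4000 × 0.932 = 3728
50–59: 5000 × 0.924 = 4620
60–69: 3400 × 0.96 = 3264
Net migration: 50–59 − 60 → 4560
End of period: [2450, 3952, 6851, 5700, 3728, 4560, 3264]
— Period 2 —
Births: 6851 × 0.36 = 2466  |  5700 × 0.077 = 439 ⇒ total 2905
10–19: 2450 × 0.964 = 2362
20–29: 3952 × 0.945 = 3735
30–39: 6851 × 0.958 = 6563
40–49: 5700 × 0.932 = 5312
50–59: 3728 × 0.924 = 3445
60–69: 4560 × 0.96 = 4378
Net migration: 50–59 − 60 → 3385
End of period: [2905, 2362, 3735, 6563, 5312, 3385, 4378]
— Period 3 —
Births: 3735 × 0.36 = 1345  |  6563 × 0.077 = 505 ⇒ total 1850
10–19: 2905 × 0.964 = 2800
20–29: 2362 × 0.945 = 2232
30–39: 3735 × 0.958 = 3578
40–49: 6563 × 0.932 = 6117
50–59: 5312 × 0.924 = 4908
60–69: 3385 × 0.96 = 3250
Net migration: 50–59 − 60 → 4848
End of period: [1850, 2800, 2232, 3578, 6117, 4848, 3250]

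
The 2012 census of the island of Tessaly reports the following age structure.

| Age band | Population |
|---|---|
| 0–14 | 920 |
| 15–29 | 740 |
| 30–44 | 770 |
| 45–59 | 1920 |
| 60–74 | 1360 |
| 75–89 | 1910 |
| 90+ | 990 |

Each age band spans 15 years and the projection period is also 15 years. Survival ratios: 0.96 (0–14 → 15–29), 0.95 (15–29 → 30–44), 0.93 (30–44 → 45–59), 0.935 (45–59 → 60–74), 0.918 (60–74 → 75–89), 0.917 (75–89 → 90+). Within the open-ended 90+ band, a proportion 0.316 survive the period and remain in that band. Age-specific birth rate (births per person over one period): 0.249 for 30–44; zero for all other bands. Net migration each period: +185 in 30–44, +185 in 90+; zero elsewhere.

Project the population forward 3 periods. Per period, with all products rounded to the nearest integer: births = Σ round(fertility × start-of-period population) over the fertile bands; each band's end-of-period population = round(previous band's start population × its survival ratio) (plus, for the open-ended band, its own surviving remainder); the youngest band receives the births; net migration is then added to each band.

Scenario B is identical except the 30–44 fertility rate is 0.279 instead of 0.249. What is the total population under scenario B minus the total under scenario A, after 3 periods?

78

Let band 1 be 0–14 through band 7 = 90+.
Period 1.
Births: 770 × 0.249 = 192
Band 2: 920 × 0.96 = 883
Band 3: 740 × 0.95 = 703
Band 4: 770 × 0.93 = 716
Band 5: 1920 × 0.935 = 1795
Band 6: 1360 × 0.918 = 1248
Band 7: 1910 × 0.917 + 990 × 0.316 = 1751 + 313 = 2064
Net migration: Band 3 + 185 → 888; Band 7 + 185 → 2249
Population now: 0–14=192, 15–29=883, 30–44=888, 45–59=716, 60–74=1795, 75–89=1248, 90+=2249
Period 2.
Births: 888 × 0.249 = 221
Band 2: 192 × 0.96 = 184
Band 3: 883 × 0.95 = 839
Band 4: 888 × 0.93 = 826
Band 5: 716 × 0.935 = 669
Band 6: 1795 × 0.918 = 1648
Band 7: 1248 × 0.917 + 2249 × 0.316 = 1144 + 711 = 1855
Net migration: Band 3 + 185 → 1024; Band 7 + 185 → 2040
Population now: 0–14=221, 15–29=184, 30–44=1024, 45–59=826, 60–74=669, 75–89=1648, 90+=2040
Period 3.
Births: 1024 × 0.249 = 255
Band 2: 221 × 0.96 = 212
Band 3: 184 × 0.95 = 175
Band 4: 1024 × 0.93 = 952
Band 5: 826 × 0.935 = 772
Band 6: 669 × 0.918 = 614
Band 7: 1648 × 0.917 + 2040 × 0.316 = 1511 + 645 = 2156
Net migration: Band 3 + 185 → 360; Band 7 + 185 → 2341
Population now: 0–14=255, 15–29=212, 30–44=360, 45–59=952, 60–74=772, 75–89=614, 90+=2341
Scenario A total after 3 periods: 5506
Scenario B projection —
Period 1.
Births: 770 × 0.279 = 215
Band 2: 920 × 0.96 = 883
Band 3: 740 × 0.95 = 703
Band 4: 770 × 0.93 = 716
Band 5: 1920 × 0.935 = 1795
Band 6: 1360 × 0.918 = 1248
Band 7: 1910 × 0.917 + 990 × 0.316 = 1751 + 313 = 2064
Net migration: Band 3 + 185 → 888; Band 7 + 185 → 2249
Population now: 0–14=215, 15–29=883, 30–44=888, 45–59=716, 60–74=1795, 75–89=1248, 90+=2249
Period 2.
Births: 888 × 0.279 = 248
Band 2: 215 × 0.96 = 206
Band 3: 883 × 0.95 = 839
Band 4: 888 × 0.93 = 826
Band 5: 716 × 0.935 = 669
Band 6: 1795 × 0.918 = 1648
Band 7: 1248 × 0.917 + 2249 × 0.316 = 1144 + 711 = 1855
Net migration: Band 3 + 185 → 1024; Band 7 + 185 → 2040
Population now: 0–14=248, 15–29=206, 30–44=1024, 45–59=826, 60–74=669, 75–89=1648, 90+=2040
Period 3.
Births: 1024 × 0.279 = 286
Band 2: 248 × 0.96 = 238
Band 3: 206 × 0.95 = 196
Band 4: 1024 × 0.93 = 952
Band 5: 826 × 0.935 = 772
Band 6: 669 × 0.918 = 614
Band 7: 1648 × 0.917 + 2040 × 0.316 = 1511 + 645 = 2156
Net migration: Band 3 + 185 → 381; Band 7 + 185 → 2341
Population now: 0–14=286, 15–29=238, 30–44=381, 45–59=952, 60–74=772, 75–89=614, 90+=2341
Scenario B total after 3 periods: 5584
Difference B − A = 5584 − 5506 = 78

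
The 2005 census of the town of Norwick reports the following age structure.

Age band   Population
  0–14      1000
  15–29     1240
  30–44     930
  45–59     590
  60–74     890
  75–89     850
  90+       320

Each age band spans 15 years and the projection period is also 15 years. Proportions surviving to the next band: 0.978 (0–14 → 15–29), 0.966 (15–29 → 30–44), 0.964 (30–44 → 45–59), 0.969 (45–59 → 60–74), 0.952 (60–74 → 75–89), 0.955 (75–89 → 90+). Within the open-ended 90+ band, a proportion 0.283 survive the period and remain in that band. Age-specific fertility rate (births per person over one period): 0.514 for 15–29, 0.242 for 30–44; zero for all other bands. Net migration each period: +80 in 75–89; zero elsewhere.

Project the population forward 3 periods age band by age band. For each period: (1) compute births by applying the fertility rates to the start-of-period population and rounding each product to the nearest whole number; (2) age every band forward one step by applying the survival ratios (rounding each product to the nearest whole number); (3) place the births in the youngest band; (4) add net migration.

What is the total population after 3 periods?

6109

Numbering the bands 1..7 from youngest to oldest:
[period 1]
Births: 1240 × 0.514 = 637 ; 930 × 0.242 = 225 — total 862
Band 2: 1000 × 0.978 = 978
Band 3: 1240 × 0.966 = 1198
Band 4: 930 × 0.964 = 897
Band 5: 590 × 0.969 = 572
Band 6: 890 × 0.952 = 847
Band 7: 850 × 0.955 + 320 × 0.283 = 812 + 91 = 903
Net migration: Band 6 + 80 → 927
→ [862, 978, 1198, 897, 572, 927, 903]
[period 2]
Births: 978 × 0.514 = 503 ; 1198 × 0.242 = 290 — total 793
Band 2: 862 × 0.978 = 843
Band 3: 978 × 0.966 = 945
Band 4: 1198 × 0.964 = 1155
Band 5: 897 × 0.969 = 869
Band 6: 572 × 0.952 = 545
Band 7: 927 × 0.955 + 903 × 0.283 = 885 + 256 = 1141
Net migration: Band 6 + 80 → 625
→ [793, 843, 945, 1155, 869, 625, 1141]
[period 3]
Births: 843 × 0.514 = 433 ; 945 × 0.242 = 229 — total 662
Band 2: 793 × 0.978 = 776
Band 3: 843 × 0.966 = 814
Band 4: 945 × 0.964 = 911
Band 5: 1155 × 0.969 = 1119
Band 6: 869 × 0.952 = 827
Band 7: 625 × 0.955 + 1141 × 0.283 = 597 + 323 = 920
Net migration: Band 6 + 80 → 907
→ [662, 776, 814, 911, 1119, 907, 920]
Total after period 3: 662 + 776 + 814 + 911 + 1119 + 907 + 920 = 6109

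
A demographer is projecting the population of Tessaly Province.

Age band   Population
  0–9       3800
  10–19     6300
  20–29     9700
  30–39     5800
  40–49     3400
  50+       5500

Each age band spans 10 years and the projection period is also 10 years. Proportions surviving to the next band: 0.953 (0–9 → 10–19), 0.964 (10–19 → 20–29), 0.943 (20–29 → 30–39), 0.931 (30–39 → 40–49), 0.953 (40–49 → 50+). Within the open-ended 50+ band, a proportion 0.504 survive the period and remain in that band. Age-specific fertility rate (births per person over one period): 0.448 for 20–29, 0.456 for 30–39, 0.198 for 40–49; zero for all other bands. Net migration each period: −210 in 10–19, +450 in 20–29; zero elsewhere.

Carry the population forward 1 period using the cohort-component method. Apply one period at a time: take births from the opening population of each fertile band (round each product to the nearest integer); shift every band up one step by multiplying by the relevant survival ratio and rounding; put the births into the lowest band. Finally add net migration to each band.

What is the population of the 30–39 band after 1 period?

9147

Period 1.
Births: 9700 × 0.448 = 4346 ; 5800 × 0.456 = 2645 ; 3400 × 0.198 = 673 — total 7664
10–19: 3800 × 0.953 = 3621
20–29: 6300 × 0.964 = 6073
30–39: 9700 × 0.943 = 9147
40–49: 5800 × 0.931 = 5400
50+: 3400 × 0.953 + 5500 × 0.504 = 3240 + 2772 = 6012
Net migration: 10–19 − 210 → 3411; 20–29 + 450 → 6523
→ [7664, 3411, 6523, 9147, 5400, 6012]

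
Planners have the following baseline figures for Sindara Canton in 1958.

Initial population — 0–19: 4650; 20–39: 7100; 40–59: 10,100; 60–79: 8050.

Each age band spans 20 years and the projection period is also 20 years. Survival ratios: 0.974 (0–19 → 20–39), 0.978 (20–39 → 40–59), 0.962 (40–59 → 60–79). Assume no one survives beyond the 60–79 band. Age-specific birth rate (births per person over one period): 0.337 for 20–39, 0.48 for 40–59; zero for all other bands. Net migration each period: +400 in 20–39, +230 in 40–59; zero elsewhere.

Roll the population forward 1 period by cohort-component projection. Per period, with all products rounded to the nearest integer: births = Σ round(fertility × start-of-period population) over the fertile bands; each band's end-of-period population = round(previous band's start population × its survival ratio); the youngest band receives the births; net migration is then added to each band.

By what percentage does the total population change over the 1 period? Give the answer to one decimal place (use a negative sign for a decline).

-2.8

(Groups numbered youngest = 1 to oldest = 4.)
After projecting period 1:
Births: 7100 × 0.337 = 2393  |  10100 × 0.48 = 4848 — total 7241
Group 2: 4650 × 0.974 = 4529
Group 3: 7100 × 0.978 = 6944
Group 4: 10100 × 0.962 = 9716
Net migration: Group 2 + 400 → 4929; Group 3 + 230 → 7174
End of period: [7241, 4929, 7174, 9716]
Total: 29900 → 29060; change = -840; percentage change = -2.8%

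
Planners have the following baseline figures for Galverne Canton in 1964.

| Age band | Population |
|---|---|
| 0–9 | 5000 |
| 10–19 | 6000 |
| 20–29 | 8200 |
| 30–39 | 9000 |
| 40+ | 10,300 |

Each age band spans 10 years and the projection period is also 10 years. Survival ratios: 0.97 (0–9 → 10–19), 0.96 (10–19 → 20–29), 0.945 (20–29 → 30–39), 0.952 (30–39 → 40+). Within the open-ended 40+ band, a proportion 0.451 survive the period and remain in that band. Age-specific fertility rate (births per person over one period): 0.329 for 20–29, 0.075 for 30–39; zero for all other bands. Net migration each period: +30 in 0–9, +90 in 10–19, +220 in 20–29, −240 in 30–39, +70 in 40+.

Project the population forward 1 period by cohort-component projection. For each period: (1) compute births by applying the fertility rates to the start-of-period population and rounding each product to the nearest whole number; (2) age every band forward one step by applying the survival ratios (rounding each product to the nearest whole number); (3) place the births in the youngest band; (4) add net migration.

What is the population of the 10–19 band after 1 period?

After projecting period 1:
Births: 8200 × 0.329 = 2698  |  9000 × 0.075 = 675 ⇒ total 3373
10–19: 5000 × 0.97 = 4850
20–29: 6000 × 0.96 = 5760
30–39: 8200 × 0.945 = 7749
40+: 9000 × 0.952 + 10300 × 0.451 = 8568 + 4645 = 13213
Net migration: 0–9 + 30 → 3403; 10–19 + 90 → 4940; 20–29 + 220 → 5980; 30–39 − 240 → 7509; 40+ + 70 → 13283
Giving 3403 / 4940 / 5980 / 7509 / 13283.

4940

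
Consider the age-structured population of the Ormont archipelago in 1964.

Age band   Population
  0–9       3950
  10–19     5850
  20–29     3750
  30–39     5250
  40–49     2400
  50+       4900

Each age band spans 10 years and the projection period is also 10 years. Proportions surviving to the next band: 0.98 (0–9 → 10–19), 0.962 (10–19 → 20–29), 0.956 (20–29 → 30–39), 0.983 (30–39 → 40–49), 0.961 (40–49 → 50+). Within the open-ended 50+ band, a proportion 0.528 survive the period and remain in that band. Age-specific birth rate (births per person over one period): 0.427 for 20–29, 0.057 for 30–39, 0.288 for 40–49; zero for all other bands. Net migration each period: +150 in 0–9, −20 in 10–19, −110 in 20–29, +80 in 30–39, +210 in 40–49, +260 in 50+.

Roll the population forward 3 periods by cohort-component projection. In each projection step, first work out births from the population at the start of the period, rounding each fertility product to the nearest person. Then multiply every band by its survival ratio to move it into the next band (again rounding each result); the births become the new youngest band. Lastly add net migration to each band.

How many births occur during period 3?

2938

— Period 1 —
Births: 3750 × 0.427 = 1601 ; 5250 × 0.057 = 299 ; 2400 × 0.288 = 691 → 2591
10–19: 3950 × 0.98 = 3871
20–29: 5850 × 0.962 = 5628
30–39: 3750 × 0.956 = 3585
40–49: 5250 × 0.983 = 5161
50+: 2400 × 0.961 + 4900 × 0.528 = 2306 + 2587 = 4893
Net migration: 0–9 + 150 → 2741; 10–19 − 20 → 3851; 20–29 − 110 → 5518; 30–39 + 80 → 3665; 40–49 + 210 → 5371; 50+ + 260 → 5153
Population now: 0–9=2741, 10–19=3851, 20–29=5518, 30–39=3665, 40–49=5371, 50+=5153
— Period 2 —
Births: 5518 × 0.427 = 2356 ; 3665 × 0.057 = 209 ; 5371 × 0.288 = 1547 → 4112
10–19: 2741 × 0.98 = 2686
20–29: 3851 × 0.962 = 3705
30–39: 5518 × 0.956 = 5275
40–49: 3665 × 0.983 = 3603
50+: 5371 × 0.961 + 5153 × 0.528 = 5162 + 2721 = 7883
Net migration: 0–9 + 150 → 4262; 10–19 − 20 → 2666; 20–29 − 110 → 3595; 30–39 + 80 → 5355; 40–49 + 210 → 3813; 50+ + 260 → 8143
Population now: 0–9=4262, 10–19=2666, 20–29=3595, 30–39=5355, 40–49=3813, 50+=8143
— Period 3 —
Births: 3595 × 0.427 = 1535 ; 5355 × 0.057 = 305 ; 3813 × 0.288 = 1098 → 2938
10–19: 4262 × 0.98 = 4177
20–29: 2666 × 0.962 = 2565
30–39: 3595 × 0.956 = 3437
40–49: 5355 × 0.983 = 5264
50+: 3813 × 0.961 + 8143 × 0.528 = 3664 + 4300 = 7964
Net migration: 0–9 + 150 → 3088; 10–19 − 20 → 4157; 20–29 − 110 → 2455; 30–39 + 80 → 3517; 40–49 + 210 → 5474; 50+ + 260 → 8224
Population now: 0–9=3088, 10–19=4157, 20–29=2455, 30–39=3517, 40–49=5474, 50+=8224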